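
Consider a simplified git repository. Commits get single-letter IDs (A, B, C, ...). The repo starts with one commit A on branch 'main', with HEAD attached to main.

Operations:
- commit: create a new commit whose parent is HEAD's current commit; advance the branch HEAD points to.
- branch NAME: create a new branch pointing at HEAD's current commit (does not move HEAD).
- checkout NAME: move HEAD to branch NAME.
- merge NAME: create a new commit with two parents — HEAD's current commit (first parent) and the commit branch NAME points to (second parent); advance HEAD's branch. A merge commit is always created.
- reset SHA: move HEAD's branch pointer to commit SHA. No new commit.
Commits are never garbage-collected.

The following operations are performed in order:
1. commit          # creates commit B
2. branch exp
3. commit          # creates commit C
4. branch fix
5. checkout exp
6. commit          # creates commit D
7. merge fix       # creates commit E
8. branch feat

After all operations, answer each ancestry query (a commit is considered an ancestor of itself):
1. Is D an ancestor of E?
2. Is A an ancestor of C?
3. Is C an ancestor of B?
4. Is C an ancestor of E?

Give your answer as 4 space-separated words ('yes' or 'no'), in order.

After op 1 (commit): HEAD=main@B [main=B]
After op 2 (branch): HEAD=main@B [exp=B main=B]
After op 3 (commit): HEAD=main@C [exp=B main=C]
After op 4 (branch): HEAD=main@C [exp=B fix=C main=C]
After op 5 (checkout): HEAD=exp@B [exp=B fix=C main=C]
After op 6 (commit): HEAD=exp@D [exp=D fix=C main=C]
After op 7 (merge): HEAD=exp@E [exp=E fix=C main=C]
After op 8 (branch): HEAD=exp@E [exp=E feat=E fix=C main=C]
ancestors(E) = {A,B,C,D,E}; D in? yes
ancestors(C) = {A,B,C}; A in? yes
ancestors(B) = {A,B}; C in? no
ancestors(E) = {A,B,C,D,E}; C in? yes

Answer: yes yes no yes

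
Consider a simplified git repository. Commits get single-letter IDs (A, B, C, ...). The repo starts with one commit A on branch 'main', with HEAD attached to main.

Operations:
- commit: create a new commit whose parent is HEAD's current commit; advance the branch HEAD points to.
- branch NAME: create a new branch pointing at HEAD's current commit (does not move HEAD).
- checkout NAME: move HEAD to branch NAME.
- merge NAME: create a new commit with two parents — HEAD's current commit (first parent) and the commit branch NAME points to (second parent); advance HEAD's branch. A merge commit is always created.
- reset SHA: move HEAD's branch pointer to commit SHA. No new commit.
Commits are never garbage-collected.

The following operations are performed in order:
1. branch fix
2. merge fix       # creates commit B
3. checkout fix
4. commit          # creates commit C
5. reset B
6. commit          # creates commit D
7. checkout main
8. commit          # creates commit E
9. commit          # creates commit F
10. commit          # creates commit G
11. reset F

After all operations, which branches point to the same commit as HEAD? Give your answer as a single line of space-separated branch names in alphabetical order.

After op 1 (branch): HEAD=main@A [fix=A main=A]
After op 2 (merge): HEAD=main@B [fix=A main=B]
After op 3 (checkout): HEAD=fix@A [fix=A main=B]
After op 4 (commit): HEAD=fix@C [fix=C main=B]
After op 5 (reset): HEAD=fix@B [fix=B main=B]
After op 6 (commit): HEAD=fix@D [fix=D main=B]
After op 7 (checkout): HEAD=main@B [fix=D main=B]
After op 8 (commit): HEAD=main@E [fix=D main=E]
After op 9 (commit): HEAD=main@F [fix=D main=F]
After op 10 (commit): HEAD=main@G [fix=D main=G]
After op 11 (reset): HEAD=main@F [fix=D main=F]

Answer: main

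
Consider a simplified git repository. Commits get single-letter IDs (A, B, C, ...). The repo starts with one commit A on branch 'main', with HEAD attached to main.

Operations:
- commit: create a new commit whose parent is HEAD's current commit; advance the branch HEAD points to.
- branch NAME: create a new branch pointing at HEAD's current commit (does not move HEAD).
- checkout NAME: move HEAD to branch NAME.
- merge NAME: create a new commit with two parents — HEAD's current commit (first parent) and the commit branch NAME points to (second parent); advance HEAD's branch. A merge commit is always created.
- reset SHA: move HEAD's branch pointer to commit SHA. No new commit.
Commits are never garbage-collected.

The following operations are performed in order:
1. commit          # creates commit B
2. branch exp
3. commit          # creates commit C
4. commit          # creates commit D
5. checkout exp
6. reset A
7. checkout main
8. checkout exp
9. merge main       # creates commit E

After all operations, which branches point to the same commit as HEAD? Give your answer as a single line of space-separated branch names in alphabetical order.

Answer: exp

Derivation:
After op 1 (commit): HEAD=main@B [main=B]
After op 2 (branch): HEAD=main@B [exp=B main=B]
After op 3 (commit): HEAD=main@C [exp=B main=C]
After op 4 (commit): HEAD=main@D [exp=B main=D]
After op 5 (checkout): HEAD=exp@B [exp=B main=D]
After op 6 (reset): HEAD=exp@A [exp=A main=D]
After op 7 (checkout): HEAD=main@D [exp=A main=D]
After op 8 (checkout): HEAD=exp@A [exp=A main=D]
After op 9 (merge): HEAD=exp@E [exp=E main=D]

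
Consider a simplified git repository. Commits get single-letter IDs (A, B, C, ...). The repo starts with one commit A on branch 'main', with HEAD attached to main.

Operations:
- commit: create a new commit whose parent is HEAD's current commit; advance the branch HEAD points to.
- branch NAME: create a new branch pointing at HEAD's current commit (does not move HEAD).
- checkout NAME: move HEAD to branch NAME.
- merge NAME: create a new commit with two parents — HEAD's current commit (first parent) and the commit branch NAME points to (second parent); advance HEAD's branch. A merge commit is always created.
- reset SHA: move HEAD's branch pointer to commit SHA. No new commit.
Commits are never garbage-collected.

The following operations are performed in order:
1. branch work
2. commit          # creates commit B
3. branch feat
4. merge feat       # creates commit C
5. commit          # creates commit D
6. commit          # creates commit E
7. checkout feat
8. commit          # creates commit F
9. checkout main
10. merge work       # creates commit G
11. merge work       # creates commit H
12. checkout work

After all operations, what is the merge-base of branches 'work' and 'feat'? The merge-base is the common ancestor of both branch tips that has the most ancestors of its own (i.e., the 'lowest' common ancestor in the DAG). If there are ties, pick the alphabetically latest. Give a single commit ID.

After op 1 (branch): HEAD=main@A [main=A work=A]
After op 2 (commit): HEAD=main@B [main=B work=A]
After op 3 (branch): HEAD=main@B [feat=B main=B work=A]
After op 4 (merge): HEAD=main@C [feat=B main=C work=A]
After op 5 (commit): HEAD=main@D [feat=B main=D work=A]
After op 6 (commit): HEAD=main@E [feat=B main=E work=A]
After op 7 (checkout): HEAD=feat@B [feat=B main=E work=A]
After op 8 (commit): HEAD=feat@F [feat=F main=E work=A]
After op 9 (checkout): HEAD=main@E [feat=F main=E work=A]
After op 10 (merge): HEAD=main@G [feat=F main=G work=A]
After op 11 (merge): HEAD=main@H [feat=F main=H work=A]
After op 12 (checkout): HEAD=work@A [feat=F main=H work=A]
ancestors(work=A): ['A']
ancestors(feat=F): ['A', 'B', 'F']
common: ['A']

Answer: A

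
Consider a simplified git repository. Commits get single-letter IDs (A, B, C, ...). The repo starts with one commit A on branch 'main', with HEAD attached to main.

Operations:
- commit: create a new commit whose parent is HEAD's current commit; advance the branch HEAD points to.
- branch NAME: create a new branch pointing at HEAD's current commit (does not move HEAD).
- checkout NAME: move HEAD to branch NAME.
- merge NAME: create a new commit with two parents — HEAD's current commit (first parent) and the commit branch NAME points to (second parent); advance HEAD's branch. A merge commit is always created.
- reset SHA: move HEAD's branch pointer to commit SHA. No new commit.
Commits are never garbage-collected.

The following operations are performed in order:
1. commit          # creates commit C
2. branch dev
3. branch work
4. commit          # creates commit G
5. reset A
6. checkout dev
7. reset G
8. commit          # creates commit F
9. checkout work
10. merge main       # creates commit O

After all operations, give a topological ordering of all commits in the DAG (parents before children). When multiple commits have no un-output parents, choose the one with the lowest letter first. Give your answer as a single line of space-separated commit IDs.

Answer: A C G F O

Derivation:
After op 1 (commit): HEAD=main@C [main=C]
After op 2 (branch): HEAD=main@C [dev=C main=C]
After op 3 (branch): HEAD=main@C [dev=C main=C work=C]
After op 4 (commit): HEAD=main@G [dev=C main=G work=C]
After op 5 (reset): HEAD=main@A [dev=C main=A work=C]
After op 6 (checkout): HEAD=dev@C [dev=C main=A work=C]
After op 7 (reset): HEAD=dev@G [dev=G main=A work=C]
After op 8 (commit): HEAD=dev@F [dev=F main=A work=C]
After op 9 (checkout): HEAD=work@C [dev=F main=A work=C]
After op 10 (merge): HEAD=work@O [dev=F main=A work=O]
commit A: parents=[]
commit C: parents=['A']
commit F: parents=['G']
commit G: parents=['C']
commit O: parents=['C', 'A']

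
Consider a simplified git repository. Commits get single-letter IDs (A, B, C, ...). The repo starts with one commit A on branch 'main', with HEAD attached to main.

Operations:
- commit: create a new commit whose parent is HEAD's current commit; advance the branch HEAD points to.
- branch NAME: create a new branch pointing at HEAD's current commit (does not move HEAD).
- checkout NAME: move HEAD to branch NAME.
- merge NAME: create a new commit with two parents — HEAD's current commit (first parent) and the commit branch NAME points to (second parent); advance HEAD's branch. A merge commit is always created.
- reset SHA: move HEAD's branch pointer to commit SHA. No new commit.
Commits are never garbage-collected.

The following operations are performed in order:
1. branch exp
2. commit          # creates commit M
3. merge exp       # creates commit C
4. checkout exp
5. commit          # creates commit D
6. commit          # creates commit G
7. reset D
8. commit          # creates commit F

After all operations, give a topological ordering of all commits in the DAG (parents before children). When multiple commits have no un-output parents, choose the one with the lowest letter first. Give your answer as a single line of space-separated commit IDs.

Answer: A D F G M C

Derivation:
After op 1 (branch): HEAD=main@A [exp=A main=A]
After op 2 (commit): HEAD=main@M [exp=A main=M]
After op 3 (merge): HEAD=main@C [exp=A main=C]
After op 4 (checkout): HEAD=exp@A [exp=A main=C]
After op 5 (commit): HEAD=exp@D [exp=D main=C]
After op 6 (commit): HEAD=exp@G [exp=G main=C]
After op 7 (reset): HEAD=exp@D [exp=D main=C]
After op 8 (commit): HEAD=exp@F [exp=F main=C]
commit A: parents=[]
commit C: parents=['M', 'A']
commit D: parents=['A']
commit F: parents=['D']
commit G: parents=['D']
commit M: parents=['A']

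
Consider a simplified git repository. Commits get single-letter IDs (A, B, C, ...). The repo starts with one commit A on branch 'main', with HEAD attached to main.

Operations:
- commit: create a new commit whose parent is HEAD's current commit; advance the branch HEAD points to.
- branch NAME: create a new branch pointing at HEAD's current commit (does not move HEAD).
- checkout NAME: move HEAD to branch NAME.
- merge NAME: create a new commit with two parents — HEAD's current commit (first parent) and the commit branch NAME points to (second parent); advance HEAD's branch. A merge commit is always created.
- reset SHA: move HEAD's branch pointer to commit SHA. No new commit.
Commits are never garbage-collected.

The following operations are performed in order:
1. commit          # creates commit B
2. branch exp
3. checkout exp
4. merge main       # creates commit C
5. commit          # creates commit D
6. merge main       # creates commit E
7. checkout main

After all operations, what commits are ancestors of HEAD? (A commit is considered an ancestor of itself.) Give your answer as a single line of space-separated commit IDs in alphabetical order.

After op 1 (commit): HEAD=main@B [main=B]
After op 2 (branch): HEAD=main@B [exp=B main=B]
After op 3 (checkout): HEAD=exp@B [exp=B main=B]
After op 4 (merge): HEAD=exp@C [exp=C main=B]
After op 5 (commit): HEAD=exp@D [exp=D main=B]
After op 6 (merge): HEAD=exp@E [exp=E main=B]
After op 7 (checkout): HEAD=main@B [exp=E main=B]

Answer: A B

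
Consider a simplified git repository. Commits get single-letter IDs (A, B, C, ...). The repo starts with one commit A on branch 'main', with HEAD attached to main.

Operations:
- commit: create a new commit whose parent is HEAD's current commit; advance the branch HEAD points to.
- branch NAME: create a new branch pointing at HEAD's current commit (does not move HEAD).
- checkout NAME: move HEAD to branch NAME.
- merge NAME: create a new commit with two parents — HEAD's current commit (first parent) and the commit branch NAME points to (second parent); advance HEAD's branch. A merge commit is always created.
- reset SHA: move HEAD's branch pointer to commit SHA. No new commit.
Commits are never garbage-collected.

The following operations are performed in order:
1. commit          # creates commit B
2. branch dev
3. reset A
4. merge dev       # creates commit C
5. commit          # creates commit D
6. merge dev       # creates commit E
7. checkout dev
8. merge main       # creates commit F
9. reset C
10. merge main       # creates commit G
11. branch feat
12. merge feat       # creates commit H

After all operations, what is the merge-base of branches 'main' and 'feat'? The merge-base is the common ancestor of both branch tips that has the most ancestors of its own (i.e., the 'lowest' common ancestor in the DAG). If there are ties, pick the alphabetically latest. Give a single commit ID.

Answer: E

Derivation:
After op 1 (commit): HEAD=main@B [main=B]
After op 2 (branch): HEAD=main@B [dev=B main=B]
After op 3 (reset): HEAD=main@A [dev=B main=A]
After op 4 (merge): HEAD=main@C [dev=B main=C]
After op 5 (commit): HEAD=main@D [dev=B main=D]
After op 6 (merge): HEAD=main@E [dev=B main=E]
After op 7 (checkout): HEAD=dev@B [dev=B main=E]
After op 8 (merge): HEAD=dev@F [dev=F main=E]
After op 9 (reset): HEAD=dev@C [dev=C main=E]
After op 10 (merge): HEAD=dev@G [dev=G main=E]
After op 11 (branch): HEAD=dev@G [dev=G feat=G main=E]
After op 12 (merge): HEAD=dev@H [dev=H feat=G main=E]
ancestors(main=E): ['A', 'B', 'C', 'D', 'E']
ancestors(feat=G): ['A', 'B', 'C', 'D', 'E', 'G']
common: ['A', 'B', 'C', 'D', 'E']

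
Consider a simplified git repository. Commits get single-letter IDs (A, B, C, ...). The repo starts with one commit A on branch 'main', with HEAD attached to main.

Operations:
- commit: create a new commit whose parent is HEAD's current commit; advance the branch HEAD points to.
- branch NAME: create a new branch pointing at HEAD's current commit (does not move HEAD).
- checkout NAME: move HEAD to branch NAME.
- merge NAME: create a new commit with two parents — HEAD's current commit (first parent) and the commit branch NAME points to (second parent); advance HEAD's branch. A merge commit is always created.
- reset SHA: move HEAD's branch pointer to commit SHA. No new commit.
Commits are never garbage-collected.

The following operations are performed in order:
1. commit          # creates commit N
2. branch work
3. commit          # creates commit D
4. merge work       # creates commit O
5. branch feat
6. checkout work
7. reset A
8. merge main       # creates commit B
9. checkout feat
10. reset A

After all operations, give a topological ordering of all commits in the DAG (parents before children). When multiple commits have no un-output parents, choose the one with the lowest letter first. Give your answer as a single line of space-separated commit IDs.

Answer: A N D O B

Derivation:
After op 1 (commit): HEAD=main@N [main=N]
After op 2 (branch): HEAD=main@N [main=N work=N]
After op 3 (commit): HEAD=main@D [main=D work=N]
After op 4 (merge): HEAD=main@O [main=O work=N]
After op 5 (branch): HEAD=main@O [feat=O main=O work=N]
After op 6 (checkout): HEAD=work@N [feat=O main=O work=N]
After op 7 (reset): HEAD=work@A [feat=O main=O work=A]
After op 8 (merge): HEAD=work@B [feat=O main=O work=B]
After op 9 (checkout): HEAD=feat@O [feat=O main=O work=B]
After op 10 (reset): HEAD=feat@A [feat=A main=O work=B]
commit A: parents=[]
commit B: parents=['A', 'O']
commit D: parents=['N']
commit N: parents=['A']
commit O: parents=['D', 'N']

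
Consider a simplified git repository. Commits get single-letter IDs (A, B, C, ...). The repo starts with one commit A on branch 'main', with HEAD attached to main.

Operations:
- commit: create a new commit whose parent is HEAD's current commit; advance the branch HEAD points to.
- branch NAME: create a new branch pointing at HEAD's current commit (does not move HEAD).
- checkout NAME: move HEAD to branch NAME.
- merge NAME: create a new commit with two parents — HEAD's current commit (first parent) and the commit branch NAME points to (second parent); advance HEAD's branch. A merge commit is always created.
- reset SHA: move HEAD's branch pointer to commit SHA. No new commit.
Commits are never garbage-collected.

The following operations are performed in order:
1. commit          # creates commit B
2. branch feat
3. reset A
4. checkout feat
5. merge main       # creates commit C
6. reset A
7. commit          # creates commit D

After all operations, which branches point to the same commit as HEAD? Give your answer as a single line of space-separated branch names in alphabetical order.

After op 1 (commit): HEAD=main@B [main=B]
After op 2 (branch): HEAD=main@B [feat=B main=B]
After op 3 (reset): HEAD=main@A [feat=B main=A]
After op 4 (checkout): HEAD=feat@B [feat=B main=A]
After op 5 (merge): HEAD=feat@C [feat=C main=A]
After op 6 (reset): HEAD=feat@A [feat=A main=A]
After op 7 (commit): HEAD=feat@D [feat=D main=A]

Answer: feat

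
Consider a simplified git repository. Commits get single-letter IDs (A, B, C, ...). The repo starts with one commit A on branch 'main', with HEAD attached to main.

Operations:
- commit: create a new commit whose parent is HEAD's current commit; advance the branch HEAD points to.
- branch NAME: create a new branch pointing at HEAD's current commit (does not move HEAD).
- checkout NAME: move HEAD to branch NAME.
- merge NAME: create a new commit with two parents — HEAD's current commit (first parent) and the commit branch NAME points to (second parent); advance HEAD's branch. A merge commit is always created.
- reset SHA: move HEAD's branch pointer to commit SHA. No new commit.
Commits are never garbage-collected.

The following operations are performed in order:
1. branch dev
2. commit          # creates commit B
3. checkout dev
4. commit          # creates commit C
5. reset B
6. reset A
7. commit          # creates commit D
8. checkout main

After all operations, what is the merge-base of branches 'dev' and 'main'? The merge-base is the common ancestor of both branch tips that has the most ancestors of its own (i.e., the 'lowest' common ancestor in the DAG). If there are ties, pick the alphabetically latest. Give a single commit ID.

Answer: A

Derivation:
After op 1 (branch): HEAD=main@A [dev=A main=A]
After op 2 (commit): HEAD=main@B [dev=A main=B]
After op 3 (checkout): HEAD=dev@A [dev=A main=B]
After op 4 (commit): HEAD=dev@C [dev=C main=B]
After op 5 (reset): HEAD=dev@B [dev=B main=B]
After op 6 (reset): HEAD=dev@A [dev=A main=B]
After op 7 (commit): HEAD=dev@D [dev=D main=B]
After op 8 (checkout): HEAD=main@B [dev=D main=B]
ancestors(dev=D): ['A', 'D']
ancestors(main=B): ['A', 'B']
common: ['A']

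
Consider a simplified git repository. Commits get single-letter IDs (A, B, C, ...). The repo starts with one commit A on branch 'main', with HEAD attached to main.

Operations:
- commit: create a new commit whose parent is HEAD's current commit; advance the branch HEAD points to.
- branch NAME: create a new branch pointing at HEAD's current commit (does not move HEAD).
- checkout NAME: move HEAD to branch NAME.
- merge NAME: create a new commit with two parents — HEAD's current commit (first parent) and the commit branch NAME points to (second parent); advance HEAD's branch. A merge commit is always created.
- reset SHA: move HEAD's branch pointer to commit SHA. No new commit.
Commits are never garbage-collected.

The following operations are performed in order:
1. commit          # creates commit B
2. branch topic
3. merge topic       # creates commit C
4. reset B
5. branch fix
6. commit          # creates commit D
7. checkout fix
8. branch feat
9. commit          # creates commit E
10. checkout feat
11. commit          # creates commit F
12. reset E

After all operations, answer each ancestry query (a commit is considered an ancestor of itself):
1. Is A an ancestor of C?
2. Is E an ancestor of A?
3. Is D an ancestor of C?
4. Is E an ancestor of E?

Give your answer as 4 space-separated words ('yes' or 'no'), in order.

After op 1 (commit): HEAD=main@B [main=B]
After op 2 (branch): HEAD=main@B [main=B topic=B]
After op 3 (merge): HEAD=main@C [main=C topic=B]
After op 4 (reset): HEAD=main@B [main=B topic=B]
After op 5 (branch): HEAD=main@B [fix=B main=B topic=B]
After op 6 (commit): HEAD=main@D [fix=B main=D topic=B]
After op 7 (checkout): HEAD=fix@B [fix=B main=D topic=B]
After op 8 (branch): HEAD=fix@B [feat=B fix=B main=D topic=B]
After op 9 (commit): HEAD=fix@E [feat=B fix=E main=D topic=B]
After op 10 (checkout): HEAD=feat@B [feat=B fix=E main=D topic=B]
After op 11 (commit): HEAD=feat@F [feat=F fix=E main=D topic=B]
After op 12 (reset): HEAD=feat@E [feat=E fix=E main=D topic=B]
ancestors(C) = {A,B,C}; A in? yes
ancestors(A) = {A}; E in? no
ancestors(C) = {A,B,C}; D in? no
ancestors(E) = {A,B,E}; E in? yes

Answer: yes no no yes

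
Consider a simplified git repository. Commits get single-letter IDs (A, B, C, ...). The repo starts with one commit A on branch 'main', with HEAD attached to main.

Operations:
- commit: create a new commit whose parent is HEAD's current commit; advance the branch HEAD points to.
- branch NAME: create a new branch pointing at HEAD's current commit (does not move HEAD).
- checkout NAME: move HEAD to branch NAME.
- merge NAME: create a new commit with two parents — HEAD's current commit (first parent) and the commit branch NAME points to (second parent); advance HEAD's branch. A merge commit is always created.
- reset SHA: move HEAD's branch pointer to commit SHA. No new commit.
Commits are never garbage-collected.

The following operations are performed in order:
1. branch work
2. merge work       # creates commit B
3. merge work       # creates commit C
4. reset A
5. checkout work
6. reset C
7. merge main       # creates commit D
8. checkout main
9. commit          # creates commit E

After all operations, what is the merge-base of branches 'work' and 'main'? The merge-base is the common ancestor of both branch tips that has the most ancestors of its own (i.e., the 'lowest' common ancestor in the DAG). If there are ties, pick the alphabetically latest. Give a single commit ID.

Answer: A

Derivation:
After op 1 (branch): HEAD=main@A [main=A work=A]
After op 2 (merge): HEAD=main@B [main=B work=A]
After op 3 (merge): HEAD=main@C [main=C work=A]
After op 4 (reset): HEAD=main@A [main=A work=A]
After op 5 (checkout): HEAD=work@A [main=A work=A]
After op 6 (reset): HEAD=work@C [main=A work=C]
After op 7 (merge): HEAD=work@D [main=A work=D]
After op 8 (checkout): HEAD=main@A [main=A work=D]
After op 9 (commit): HEAD=main@E [main=E work=D]
ancestors(work=D): ['A', 'B', 'C', 'D']
ancestors(main=E): ['A', 'E']
common: ['A']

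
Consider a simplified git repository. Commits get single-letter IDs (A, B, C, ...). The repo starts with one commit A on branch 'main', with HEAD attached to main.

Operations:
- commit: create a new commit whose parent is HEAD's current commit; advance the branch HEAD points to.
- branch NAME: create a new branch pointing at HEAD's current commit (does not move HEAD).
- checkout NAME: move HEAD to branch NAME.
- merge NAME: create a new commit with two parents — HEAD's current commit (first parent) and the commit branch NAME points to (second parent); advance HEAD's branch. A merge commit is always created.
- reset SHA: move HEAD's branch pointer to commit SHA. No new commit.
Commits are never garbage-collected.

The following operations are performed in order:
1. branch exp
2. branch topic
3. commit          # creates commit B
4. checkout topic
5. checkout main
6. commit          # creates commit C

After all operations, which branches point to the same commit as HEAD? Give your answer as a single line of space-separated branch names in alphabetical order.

After op 1 (branch): HEAD=main@A [exp=A main=A]
After op 2 (branch): HEAD=main@A [exp=A main=A topic=A]
After op 3 (commit): HEAD=main@B [exp=A main=B topic=A]
After op 4 (checkout): HEAD=topic@A [exp=A main=B topic=A]
After op 5 (checkout): HEAD=main@B [exp=A main=B topic=A]
After op 6 (commit): HEAD=main@C [exp=A main=C topic=A]

Answer: main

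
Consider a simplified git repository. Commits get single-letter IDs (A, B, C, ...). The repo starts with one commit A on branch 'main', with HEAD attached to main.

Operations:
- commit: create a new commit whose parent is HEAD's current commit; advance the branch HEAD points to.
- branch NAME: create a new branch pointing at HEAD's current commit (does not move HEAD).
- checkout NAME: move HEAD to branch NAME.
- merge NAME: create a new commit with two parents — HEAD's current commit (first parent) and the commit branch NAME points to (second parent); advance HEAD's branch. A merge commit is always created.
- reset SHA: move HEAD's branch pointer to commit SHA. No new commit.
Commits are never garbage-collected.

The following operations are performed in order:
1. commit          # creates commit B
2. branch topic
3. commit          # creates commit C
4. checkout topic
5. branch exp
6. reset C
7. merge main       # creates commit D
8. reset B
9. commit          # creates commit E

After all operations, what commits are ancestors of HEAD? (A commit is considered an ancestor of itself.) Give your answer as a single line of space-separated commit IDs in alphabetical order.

After op 1 (commit): HEAD=main@B [main=B]
After op 2 (branch): HEAD=main@B [main=B topic=B]
After op 3 (commit): HEAD=main@C [main=C topic=B]
After op 4 (checkout): HEAD=topic@B [main=C topic=B]
After op 5 (branch): HEAD=topic@B [exp=B main=C topic=B]
After op 6 (reset): HEAD=topic@C [exp=B main=C topic=C]
After op 7 (merge): HEAD=topic@D [exp=B main=C topic=D]
After op 8 (reset): HEAD=topic@B [exp=B main=C topic=B]
After op 9 (commit): HEAD=topic@E [exp=B main=C topic=E]

Answer: A B E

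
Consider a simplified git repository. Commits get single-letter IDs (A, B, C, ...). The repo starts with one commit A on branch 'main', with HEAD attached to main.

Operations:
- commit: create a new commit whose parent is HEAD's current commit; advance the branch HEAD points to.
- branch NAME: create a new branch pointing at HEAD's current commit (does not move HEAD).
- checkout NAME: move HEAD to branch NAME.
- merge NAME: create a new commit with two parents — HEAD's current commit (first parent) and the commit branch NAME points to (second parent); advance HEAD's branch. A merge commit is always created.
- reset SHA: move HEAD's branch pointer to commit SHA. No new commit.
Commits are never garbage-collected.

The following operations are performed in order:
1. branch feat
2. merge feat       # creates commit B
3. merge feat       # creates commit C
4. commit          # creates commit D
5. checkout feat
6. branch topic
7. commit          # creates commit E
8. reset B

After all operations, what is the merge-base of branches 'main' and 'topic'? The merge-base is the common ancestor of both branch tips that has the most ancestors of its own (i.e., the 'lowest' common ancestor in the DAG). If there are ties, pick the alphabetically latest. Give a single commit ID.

After op 1 (branch): HEAD=main@A [feat=A main=A]
After op 2 (merge): HEAD=main@B [feat=A main=B]
After op 3 (merge): HEAD=main@C [feat=A main=C]
After op 4 (commit): HEAD=main@D [feat=A main=D]
After op 5 (checkout): HEAD=feat@A [feat=A main=D]
After op 6 (branch): HEAD=feat@A [feat=A main=D topic=A]
After op 7 (commit): HEAD=feat@E [feat=E main=D topic=A]
After op 8 (reset): HEAD=feat@B [feat=B main=D topic=A]
ancestors(main=D): ['A', 'B', 'C', 'D']
ancestors(topic=A): ['A']
common: ['A']

Answer: A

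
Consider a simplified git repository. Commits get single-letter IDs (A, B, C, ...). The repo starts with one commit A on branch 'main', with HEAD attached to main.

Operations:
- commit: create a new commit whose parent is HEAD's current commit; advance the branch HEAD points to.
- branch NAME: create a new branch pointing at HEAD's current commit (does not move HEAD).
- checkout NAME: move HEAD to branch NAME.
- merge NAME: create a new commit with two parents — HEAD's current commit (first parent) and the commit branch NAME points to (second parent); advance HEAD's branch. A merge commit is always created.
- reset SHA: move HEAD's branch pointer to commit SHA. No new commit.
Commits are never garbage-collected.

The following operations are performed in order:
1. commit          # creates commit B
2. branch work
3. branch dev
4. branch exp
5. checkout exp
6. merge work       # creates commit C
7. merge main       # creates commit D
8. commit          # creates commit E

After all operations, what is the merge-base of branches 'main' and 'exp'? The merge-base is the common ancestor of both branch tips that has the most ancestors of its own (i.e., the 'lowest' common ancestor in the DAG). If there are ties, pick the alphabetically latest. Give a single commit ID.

Answer: B

Derivation:
After op 1 (commit): HEAD=main@B [main=B]
After op 2 (branch): HEAD=main@B [main=B work=B]
After op 3 (branch): HEAD=main@B [dev=B main=B work=B]
After op 4 (branch): HEAD=main@B [dev=B exp=B main=B work=B]
After op 5 (checkout): HEAD=exp@B [dev=B exp=B main=B work=B]
After op 6 (merge): HEAD=exp@C [dev=B exp=C main=B work=B]
After op 7 (merge): HEAD=exp@D [dev=B exp=D main=B work=B]
After op 8 (commit): HEAD=exp@E [dev=B exp=E main=B work=B]
ancestors(main=B): ['A', 'B']
ancestors(exp=E): ['A', 'B', 'C', 'D', 'E']
common: ['A', 'B']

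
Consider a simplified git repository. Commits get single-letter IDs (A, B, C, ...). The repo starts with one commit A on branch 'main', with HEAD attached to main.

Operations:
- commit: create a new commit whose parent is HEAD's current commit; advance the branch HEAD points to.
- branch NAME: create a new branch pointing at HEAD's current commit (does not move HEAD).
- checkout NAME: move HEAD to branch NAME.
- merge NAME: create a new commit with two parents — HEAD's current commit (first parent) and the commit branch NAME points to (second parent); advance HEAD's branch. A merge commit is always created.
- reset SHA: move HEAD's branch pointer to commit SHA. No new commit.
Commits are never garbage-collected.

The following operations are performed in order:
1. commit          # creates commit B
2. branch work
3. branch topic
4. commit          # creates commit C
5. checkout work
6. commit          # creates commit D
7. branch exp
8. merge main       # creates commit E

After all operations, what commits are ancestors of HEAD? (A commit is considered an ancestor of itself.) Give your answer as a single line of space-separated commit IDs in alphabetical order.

Answer: A B C D E

Derivation:
After op 1 (commit): HEAD=main@B [main=B]
After op 2 (branch): HEAD=main@B [main=B work=B]
After op 3 (branch): HEAD=main@B [main=B topic=B work=B]
After op 4 (commit): HEAD=main@C [main=C topic=B work=B]
After op 5 (checkout): HEAD=work@B [main=C topic=B work=B]
After op 6 (commit): HEAD=work@D [main=C topic=B work=D]
After op 7 (branch): HEAD=work@D [exp=D main=C topic=B work=D]
After op 8 (merge): HEAD=work@E [exp=D main=C topic=B work=E]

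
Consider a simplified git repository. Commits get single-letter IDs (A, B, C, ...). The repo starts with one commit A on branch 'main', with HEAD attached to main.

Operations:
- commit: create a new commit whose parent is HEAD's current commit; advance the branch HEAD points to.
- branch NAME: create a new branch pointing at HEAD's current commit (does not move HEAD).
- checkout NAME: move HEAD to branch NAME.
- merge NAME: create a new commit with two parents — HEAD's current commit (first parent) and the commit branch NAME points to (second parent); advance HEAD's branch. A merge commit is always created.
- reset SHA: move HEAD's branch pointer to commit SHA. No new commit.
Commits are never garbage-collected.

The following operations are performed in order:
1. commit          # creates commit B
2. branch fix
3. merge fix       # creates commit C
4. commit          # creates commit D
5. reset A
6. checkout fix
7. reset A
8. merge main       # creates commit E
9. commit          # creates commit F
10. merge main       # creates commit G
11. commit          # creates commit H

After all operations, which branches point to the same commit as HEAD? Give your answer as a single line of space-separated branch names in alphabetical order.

After op 1 (commit): HEAD=main@B [main=B]
After op 2 (branch): HEAD=main@B [fix=B main=B]
After op 3 (merge): HEAD=main@C [fix=B main=C]
After op 4 (commit): HEAD=main@D [fix=B main=D]
After op 5 (reset): HEAD=main@A [fix=B main=A]
After op 6 (checkout): HEAD=fix@B [fix=B main=A]
After op 7 (reset): HEAD=fix@A [fix=A main=A]
After op 8 (merge): HEAD=fix@E [fix=E main=A]
After op 9 (commit): HEAD=fix@F [fix=F main=A]
After op 10 (merge): HEAD=fix@G [fix=G main=A]
After op 11 (commit): HEAD=fix@H [fix=H main=A]

Answer: fix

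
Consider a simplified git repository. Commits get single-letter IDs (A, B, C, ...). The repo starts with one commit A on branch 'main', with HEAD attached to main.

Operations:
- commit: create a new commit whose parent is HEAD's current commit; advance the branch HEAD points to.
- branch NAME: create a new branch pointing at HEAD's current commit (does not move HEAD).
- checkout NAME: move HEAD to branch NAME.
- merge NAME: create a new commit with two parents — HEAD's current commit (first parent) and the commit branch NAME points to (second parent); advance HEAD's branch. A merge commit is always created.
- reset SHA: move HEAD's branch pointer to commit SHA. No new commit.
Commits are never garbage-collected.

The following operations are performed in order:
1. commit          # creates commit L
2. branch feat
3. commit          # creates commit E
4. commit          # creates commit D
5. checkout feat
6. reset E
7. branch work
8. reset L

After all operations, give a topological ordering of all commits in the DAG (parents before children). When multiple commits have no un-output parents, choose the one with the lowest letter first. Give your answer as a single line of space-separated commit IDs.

After op 1 (commit): HEAD=main@L [main=L]
After op 2 (branch): HEAD=main@L [feat=L main=L]
After op 3 (commit): HEAD=main@E [feat=L main=E]
After op 4 (commit): HEAD=main@D [feat=L main=D]
After op 5 (checkout): HEAD=feat@L [feat=L main=D]
After op 6 (reset): HEAD=feat@E [feat=E main=D]
After op 7 (branch): HEAD=feat@E [feat=E main=D work=E]
After op 8 (reset): HEAD=feat@L [feat=L main=D work=E]
commit A: parents=[]
commit D: parents=['E']
commit E: parents=['L']
commit L: parents=['A']

Answer: A L E D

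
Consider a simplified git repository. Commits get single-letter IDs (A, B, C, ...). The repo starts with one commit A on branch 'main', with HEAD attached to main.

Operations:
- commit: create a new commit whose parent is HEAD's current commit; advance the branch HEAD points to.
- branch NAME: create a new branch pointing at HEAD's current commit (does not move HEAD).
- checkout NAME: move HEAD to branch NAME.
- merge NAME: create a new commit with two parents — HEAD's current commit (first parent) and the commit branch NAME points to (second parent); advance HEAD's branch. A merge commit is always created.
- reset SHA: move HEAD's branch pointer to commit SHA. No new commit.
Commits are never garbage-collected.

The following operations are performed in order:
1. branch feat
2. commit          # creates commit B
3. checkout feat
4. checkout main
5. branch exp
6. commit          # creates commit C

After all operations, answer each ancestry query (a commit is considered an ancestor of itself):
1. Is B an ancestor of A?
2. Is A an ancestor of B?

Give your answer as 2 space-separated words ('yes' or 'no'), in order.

After op 1 (branch): HEAD=main@A [feat=A main=A]
After op 2 (commit): HEAD=main@B [feat=A main=B]
After op 3 (checkout): HEAD=feat@A [feat=A main=B]
After op 4 (checkout): HEAD=main@B [feat=A main=B]
After op 5 (branch): HEAD=main@B [exp=B feat=A main=B]
After op 6 (commit): HEAD=main@C [exp=B feat=A main=C]
ancestors(A) = {A}; B in? no
ancestors(B) = {A,B}; A in? yes

Answer: no yes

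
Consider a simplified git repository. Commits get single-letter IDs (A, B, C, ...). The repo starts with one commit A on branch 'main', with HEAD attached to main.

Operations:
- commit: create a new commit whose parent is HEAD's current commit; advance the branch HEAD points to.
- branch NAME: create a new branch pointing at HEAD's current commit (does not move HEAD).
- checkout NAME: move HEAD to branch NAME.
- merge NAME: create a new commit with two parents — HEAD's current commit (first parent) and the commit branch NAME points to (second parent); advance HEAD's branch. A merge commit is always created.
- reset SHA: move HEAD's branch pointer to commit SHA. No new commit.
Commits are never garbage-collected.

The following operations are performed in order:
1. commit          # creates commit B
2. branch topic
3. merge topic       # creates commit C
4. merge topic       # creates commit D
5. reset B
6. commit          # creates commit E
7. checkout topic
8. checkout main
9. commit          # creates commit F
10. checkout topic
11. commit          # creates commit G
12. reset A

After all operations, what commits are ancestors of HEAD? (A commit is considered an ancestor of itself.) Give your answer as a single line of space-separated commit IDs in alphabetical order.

After op 1 (commit): HEAD=main@B [main=B]
After op 2 (branch): HEAD=main@B [main=B topic=B]
After op 3 (merge): HEAD=main@C [main=C topic=B]
After op 4 (merge): HEAD=main@D [main=D topic=B]
After op 5 (reset): HEAD=main@B [main=B topic=B]
After op 6 (commit): HEAD=main@E [main=E topic=B]
After op 7 (checkout): HEAD=topic@B [main=E topic=B]
After op 8 (checkout): HEAD=main@E [main=E topic=B]
After op 9 (commit): HEAD=main@F [main=F topic=B]
After op 10 (checkout): HEAD=topic@B [main=F topic=B]
After op 11 (commit): HEAD=topic@G [main=F topic=G]
After op 12 (reset): HEAD=topic@A [main=F topic=A]

Answer: A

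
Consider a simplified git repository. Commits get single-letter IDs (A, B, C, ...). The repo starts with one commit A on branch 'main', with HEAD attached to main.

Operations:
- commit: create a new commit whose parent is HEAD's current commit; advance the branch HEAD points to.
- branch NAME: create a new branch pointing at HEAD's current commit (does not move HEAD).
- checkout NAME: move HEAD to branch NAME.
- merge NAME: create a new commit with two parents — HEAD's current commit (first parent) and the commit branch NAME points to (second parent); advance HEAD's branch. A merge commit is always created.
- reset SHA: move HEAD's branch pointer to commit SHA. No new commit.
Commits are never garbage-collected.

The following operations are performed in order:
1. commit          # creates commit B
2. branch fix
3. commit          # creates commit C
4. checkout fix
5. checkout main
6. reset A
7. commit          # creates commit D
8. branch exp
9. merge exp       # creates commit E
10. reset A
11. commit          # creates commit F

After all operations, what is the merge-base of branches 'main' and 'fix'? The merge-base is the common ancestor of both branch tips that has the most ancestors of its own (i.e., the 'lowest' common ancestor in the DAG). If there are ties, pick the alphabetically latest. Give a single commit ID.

After op 1 (commit): HEAD=main@B [main=B]
After op 2 (branch): HEAD=main@B [fix=B main=B]
After op 3 (commit): HEAD=main@C [fix=B main=C]
After op 4 (checkout): HEAD=fix@B [fix=B main=C]
After op 5 (checkout): HEAD=main@C [fix=B main=C]
After op 6 (reset): HEAD=main@A [fix=B main=A]
After op 7 (commit): HEAD=main@D [fix=B main=D]
After op 8 (branch): HEAD=main@D [exp=D fix=B main=D]
After op 9 (merge): HEAD=main@E [exp=D fix=B main=E]
After op 10 (reset): HEAD=main@A [exp=D fix=B main=A]
After op 11 (commit): HEAD=main@F [exp=D fix=B main=F]
ancestors(main=F): ['A', 'F']
ancestors(fix=B): ['A', 'B']
common: ['A']

Answer: A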